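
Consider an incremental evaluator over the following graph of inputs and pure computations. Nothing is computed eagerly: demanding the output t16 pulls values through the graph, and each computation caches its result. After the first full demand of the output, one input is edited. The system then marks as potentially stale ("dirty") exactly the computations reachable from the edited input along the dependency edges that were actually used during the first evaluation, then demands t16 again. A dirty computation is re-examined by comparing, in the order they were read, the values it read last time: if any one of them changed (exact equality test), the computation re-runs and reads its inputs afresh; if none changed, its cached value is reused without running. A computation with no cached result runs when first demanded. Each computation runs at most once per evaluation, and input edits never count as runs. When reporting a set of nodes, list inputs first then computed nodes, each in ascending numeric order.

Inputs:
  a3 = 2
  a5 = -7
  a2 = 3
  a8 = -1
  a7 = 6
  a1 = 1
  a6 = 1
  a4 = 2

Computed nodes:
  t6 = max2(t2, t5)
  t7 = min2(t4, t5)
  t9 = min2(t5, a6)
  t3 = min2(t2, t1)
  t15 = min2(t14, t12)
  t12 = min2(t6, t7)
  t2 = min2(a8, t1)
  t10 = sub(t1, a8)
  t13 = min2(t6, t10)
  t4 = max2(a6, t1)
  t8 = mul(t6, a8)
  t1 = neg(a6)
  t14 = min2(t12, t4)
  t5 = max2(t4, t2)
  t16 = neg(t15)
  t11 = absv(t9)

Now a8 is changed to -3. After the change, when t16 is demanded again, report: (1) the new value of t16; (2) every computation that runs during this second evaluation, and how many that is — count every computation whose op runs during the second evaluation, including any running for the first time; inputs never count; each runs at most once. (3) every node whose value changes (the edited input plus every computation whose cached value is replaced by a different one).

t16 now evaluates to -1.
Run set: t2, t5, t6 (3 run).
Changed values: a8, t2.
The important point: at t7 every value read last time is unchanged, so the dirty flag clears without a run.

Initial pass — values computed on the first demand:
  t1 = neg(1) = -1
  t2 = min2(-1, -1) = -1
  t4 = max2(1, -1) = 1
  t5 = max2(1, -1) = 1
  t6 = max2(-1, 1) = 1
  t7 = min2(1, 1) = 1
  t12 = min2(1, 1) = 1
  t14 = min2(1, 1) = 1
  t15 = min2(1, 1) = 1
  t16 = neg(1) = -1

Second demand — change propagation:
  t2: re-runs because a8 -1->-3; new result -3.
  t5: re-runs because t2 -1->-3; new result 1 (unchanged).
  t6: re-runs because t2 -1->-3; new result 1 (unchanged).
  t7: re-examined; everything it read last time is the same (t4 unchanged, t5 unchanged) — cache 1 kept, no run.
  t12: re-examined; everything it read last time is the same (t6 unchanged, t7 unchanged) — cache 1 kept, no run.
  t14: re-examined; everything it read last time is the same (t12 unchanged, t4 unchanged) — cache 1 kept, no run.
  t15: re-examined; everything it read last time is the same (t14 unchanged, t12 unchanged) — cache 1 kept, no run.
  t16: re-examined; everything it read last time is the same (t15 unchanged) — cache -1 kept, no run.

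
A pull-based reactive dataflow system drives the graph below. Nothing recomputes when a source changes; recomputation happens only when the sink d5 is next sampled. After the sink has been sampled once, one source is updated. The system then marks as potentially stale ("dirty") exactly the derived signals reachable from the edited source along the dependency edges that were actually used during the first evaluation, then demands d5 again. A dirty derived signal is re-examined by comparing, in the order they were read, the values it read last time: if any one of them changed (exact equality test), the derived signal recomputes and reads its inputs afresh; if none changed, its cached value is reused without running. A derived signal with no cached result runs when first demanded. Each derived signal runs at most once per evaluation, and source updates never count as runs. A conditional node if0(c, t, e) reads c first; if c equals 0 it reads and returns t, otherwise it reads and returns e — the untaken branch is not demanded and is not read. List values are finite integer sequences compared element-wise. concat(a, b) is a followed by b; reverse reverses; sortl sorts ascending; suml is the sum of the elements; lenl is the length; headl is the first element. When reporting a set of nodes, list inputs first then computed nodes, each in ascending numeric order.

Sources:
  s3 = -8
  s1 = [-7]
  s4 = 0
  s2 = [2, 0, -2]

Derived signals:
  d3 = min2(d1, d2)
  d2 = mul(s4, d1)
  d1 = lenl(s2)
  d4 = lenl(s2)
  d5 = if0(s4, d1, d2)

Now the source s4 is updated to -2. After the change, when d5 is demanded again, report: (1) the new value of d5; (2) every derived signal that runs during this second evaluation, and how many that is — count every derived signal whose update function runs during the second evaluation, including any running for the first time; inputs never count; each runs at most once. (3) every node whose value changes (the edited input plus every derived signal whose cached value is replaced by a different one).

New value of d5: -6.
Derived signals that run: d2, d5 — 2 in total.
Values that change: s4, d5.
Key observation: a condition flipped, so demand reaches new nodes — d2 runs for the first time.

First evaluation (everything demanded from the output):
  d1 = lenl([2, 0, -2]) = 3
  d5 = if0(s4=0 -> then branch d1) = 3

Propagation after the edit:
  d2: demanded for the first time — runs, produces -6.
  d5: runs — s4 0->-2; result -6.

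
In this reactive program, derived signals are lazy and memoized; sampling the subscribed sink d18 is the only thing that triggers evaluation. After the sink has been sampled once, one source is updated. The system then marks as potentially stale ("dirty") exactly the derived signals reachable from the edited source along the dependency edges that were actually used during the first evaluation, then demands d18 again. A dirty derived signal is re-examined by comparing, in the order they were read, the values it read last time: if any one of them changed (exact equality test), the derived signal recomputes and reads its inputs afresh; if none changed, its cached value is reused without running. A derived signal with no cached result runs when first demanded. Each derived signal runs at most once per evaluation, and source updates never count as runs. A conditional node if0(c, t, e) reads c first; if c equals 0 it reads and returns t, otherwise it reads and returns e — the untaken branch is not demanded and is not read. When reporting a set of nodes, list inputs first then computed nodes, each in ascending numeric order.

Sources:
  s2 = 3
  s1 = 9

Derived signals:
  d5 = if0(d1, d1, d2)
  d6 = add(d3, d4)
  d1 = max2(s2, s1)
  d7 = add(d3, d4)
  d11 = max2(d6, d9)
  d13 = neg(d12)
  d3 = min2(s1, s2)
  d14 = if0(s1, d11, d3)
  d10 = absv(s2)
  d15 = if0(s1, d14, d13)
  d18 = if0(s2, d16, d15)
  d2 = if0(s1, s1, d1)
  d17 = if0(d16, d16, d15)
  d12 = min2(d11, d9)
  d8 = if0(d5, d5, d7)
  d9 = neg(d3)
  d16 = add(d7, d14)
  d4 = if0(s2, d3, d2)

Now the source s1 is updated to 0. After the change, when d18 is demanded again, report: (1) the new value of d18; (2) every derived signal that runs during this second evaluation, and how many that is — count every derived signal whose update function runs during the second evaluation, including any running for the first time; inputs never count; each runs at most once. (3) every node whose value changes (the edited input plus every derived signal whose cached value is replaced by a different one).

First demand of the output computes:
  d1 = max2(3, 9) = 9
  d2 = if0(s1=9 -> else branch d1) = 9
  d3 = min2(9, 3) = 3
  d4 = if0(s2=3 -> else branch d2) = 9
  d6 = add(3, 9) = 12
  d9 = neg(3) = -3
  d11 = max2(12, -3) = 12
  d12 = min2(12, -3) = -3
  d13 = neg(-3) = 3
  d15 = if0(s1=9 -> else branch d13) = 3
  d18 = if0(s2=3 -> else branch d15) = 3

After the edit, cleaning proceeds:
  d1: stays stale; no demand reaches it after the flip.
  d2: a read changed (s1 9->0) — executes, giving 0.
  d3: a read changed (s1 9->0) — executes, giving 0.
  d4: a read changed (d2 9->0) — executes, giving 0.
  d6: a read changed (d3 3->0; d4 9->0) — executes, giving 0.
  d9: a read changed (d3 3->0) — executes, giving 0.
  d11: a read changed (d6 12->0; d9 -3->0) — executes, giving 0.
  d12: stays stale; no demand reaches it after the flip.
  d13: stays stale; no demand reaches it after the flip.
  d14: had never run; runs now, result 0.
  d15: a read changed (s1 9->0) — executes, giving 0.
  d18: a read changed (d15 3->0) — executes, giving 0.

Note the branch switch — demand abandons d1, d12, d13, which are never re-examined.

Demanding d18 again yields 0.
9 derived signals run: d2, d3, d4, d6, d9, d11, d14, d15, d18.
The nodes whose values change: s1, d2, d3, d4, d6, d9, d11, d15, d18.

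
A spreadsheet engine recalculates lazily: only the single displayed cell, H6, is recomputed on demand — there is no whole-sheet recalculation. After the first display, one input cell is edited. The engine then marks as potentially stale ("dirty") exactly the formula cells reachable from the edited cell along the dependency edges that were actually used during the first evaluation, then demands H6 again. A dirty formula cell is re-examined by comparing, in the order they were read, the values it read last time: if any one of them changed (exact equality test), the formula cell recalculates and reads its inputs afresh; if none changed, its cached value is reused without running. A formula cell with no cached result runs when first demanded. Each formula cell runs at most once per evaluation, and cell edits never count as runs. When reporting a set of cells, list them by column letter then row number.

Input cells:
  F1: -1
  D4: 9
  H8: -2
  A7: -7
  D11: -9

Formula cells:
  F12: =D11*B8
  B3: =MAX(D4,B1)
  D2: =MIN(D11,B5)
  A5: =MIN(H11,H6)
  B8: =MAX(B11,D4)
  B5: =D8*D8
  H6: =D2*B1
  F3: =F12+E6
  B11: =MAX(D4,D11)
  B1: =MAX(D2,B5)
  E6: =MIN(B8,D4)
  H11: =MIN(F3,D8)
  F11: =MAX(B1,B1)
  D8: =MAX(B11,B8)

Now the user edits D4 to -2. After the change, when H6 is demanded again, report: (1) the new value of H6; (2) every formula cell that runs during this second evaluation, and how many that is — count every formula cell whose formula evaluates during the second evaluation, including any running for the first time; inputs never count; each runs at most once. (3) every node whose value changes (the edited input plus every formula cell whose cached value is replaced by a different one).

First evaluation (everything demanded from the output):
  B11 = MAX(9, -9) = 9
  B8 = MAX(9, 9) = 9
  D8 = MAX(9, 9) = 9
  B5 = 9 * 9 = 81
  D2 = MIN(-9, 81) = -9
  B1 = MAX(-9, 81) = 81
  H6 = -9 * 81 = -729

Propagation after the edit:
  B11: runs — D4 9->-2; result -2.
  B8: runs — B11 9->-2; D4 9->-2; result -2.
  D8: runs — B11 9->-2; B8 9->-2; result -2.
  B5: runs — D8 9->-2; D8 9->-2; result 4.
  D2: runs — B5 81->4; result -9 (same value as before).
  B1: runs — B5 81->4; result 4.
  H6: runs — B1 81->4; result -36.

New value of H6: -36.
Formula cells that run: B1, B5, B8, B11, D2, D8, H6 — 7 in total.
Values that change: B1, B5, B8, B11, D4, D8, H6.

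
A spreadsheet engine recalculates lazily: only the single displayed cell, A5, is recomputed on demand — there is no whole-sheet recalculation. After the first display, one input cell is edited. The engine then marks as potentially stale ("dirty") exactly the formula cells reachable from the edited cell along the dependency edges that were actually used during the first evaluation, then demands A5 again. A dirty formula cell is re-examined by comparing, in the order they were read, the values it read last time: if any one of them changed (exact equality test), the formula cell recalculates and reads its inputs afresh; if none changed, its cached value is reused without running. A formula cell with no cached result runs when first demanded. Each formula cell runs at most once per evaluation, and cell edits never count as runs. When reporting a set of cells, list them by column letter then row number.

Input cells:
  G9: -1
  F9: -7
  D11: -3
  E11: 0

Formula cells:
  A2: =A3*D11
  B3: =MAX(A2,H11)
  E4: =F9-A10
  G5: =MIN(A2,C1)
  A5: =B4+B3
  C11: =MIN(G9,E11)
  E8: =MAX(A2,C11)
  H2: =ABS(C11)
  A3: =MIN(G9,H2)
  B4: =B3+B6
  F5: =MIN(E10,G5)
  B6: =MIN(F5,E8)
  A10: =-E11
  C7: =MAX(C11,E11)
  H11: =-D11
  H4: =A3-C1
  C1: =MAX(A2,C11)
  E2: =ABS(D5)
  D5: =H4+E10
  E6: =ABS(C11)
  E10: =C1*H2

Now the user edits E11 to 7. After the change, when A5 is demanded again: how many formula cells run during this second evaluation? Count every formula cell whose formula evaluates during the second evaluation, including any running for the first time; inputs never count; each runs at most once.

First evaluation (everything demanded from the output):
  C11 = MIN(-1, 0) = -1
  H2 = ABS(-1) = 1
  A3 = MIN(-1, 1) = -1
  A2 = -1 * -3 = 3
  C1 = MAX(3, -1) = 3
  E8 = MAX(3, -1) = 3
  E10 = 3 * 1 = 3
  G5 = MIN(3, 3) = 3
  F5 = MIN(3, 3) = 3
  B6 = MIN(3, 3) = 3
  H11 = -(-3) = 3
  B3 = MAX(3, 3) = 3
  B4 = 3 + 3 = 6
  A5 = 6 + 3 = 9

Propagation after the edit:
  C11: runs — E11 0->7; result -1 (same value as before).
  H2: checked — values it read are unchanged (C11 unchanged); reused cached 1 without running.
  A3: checked — values it read are unchanged (G9 unchanged, H2 unchanged); reused cached -1 without running.
  A2: checked — values it read are unchanged (A3 unchanged, D11 unchanged); reused cached 3 without running.
  B3: checked — values it read are unchanged (A2 unchanged, H11 unchanged); reused cached 3 without running.
  C1: checked — values it read are unchanged (A2 unchanged, C11 unchanged); reused cached 3 without running.
  E8: checked — values it read are unchanged (A2 unchanged, C11 unchanged); reused cached 3 without running.
  E10: checked — values it read are unchanged (C1 unchanged, H2 unchanged); reused cached 3 without running.
  G5: checked — values it read are unchanged (A2 unchanged, C1 unchanged); reused cached 3 without running.
  F5: checked — values it read are unchanged (E10 unchanged, G5 unchanged); reused cached 3 without running.
  B6: checked — values it read are unchanged (F5 unchanged, E8 unchanged); reused cached 3 without running.
  B4: checked — values it read are unchanged (B3 unchanged, B6 unchanged); reused cached 6 without running.
  A5: checked — values it read are unchanged (B4 unchanged, B3 unchanged); reused cached 9 without running.

Key observation: the change is absorbed at C11 — it re-runs but produces the same value, and the output's value is unchanged.

Formula cells that run: C11 — 1 in total.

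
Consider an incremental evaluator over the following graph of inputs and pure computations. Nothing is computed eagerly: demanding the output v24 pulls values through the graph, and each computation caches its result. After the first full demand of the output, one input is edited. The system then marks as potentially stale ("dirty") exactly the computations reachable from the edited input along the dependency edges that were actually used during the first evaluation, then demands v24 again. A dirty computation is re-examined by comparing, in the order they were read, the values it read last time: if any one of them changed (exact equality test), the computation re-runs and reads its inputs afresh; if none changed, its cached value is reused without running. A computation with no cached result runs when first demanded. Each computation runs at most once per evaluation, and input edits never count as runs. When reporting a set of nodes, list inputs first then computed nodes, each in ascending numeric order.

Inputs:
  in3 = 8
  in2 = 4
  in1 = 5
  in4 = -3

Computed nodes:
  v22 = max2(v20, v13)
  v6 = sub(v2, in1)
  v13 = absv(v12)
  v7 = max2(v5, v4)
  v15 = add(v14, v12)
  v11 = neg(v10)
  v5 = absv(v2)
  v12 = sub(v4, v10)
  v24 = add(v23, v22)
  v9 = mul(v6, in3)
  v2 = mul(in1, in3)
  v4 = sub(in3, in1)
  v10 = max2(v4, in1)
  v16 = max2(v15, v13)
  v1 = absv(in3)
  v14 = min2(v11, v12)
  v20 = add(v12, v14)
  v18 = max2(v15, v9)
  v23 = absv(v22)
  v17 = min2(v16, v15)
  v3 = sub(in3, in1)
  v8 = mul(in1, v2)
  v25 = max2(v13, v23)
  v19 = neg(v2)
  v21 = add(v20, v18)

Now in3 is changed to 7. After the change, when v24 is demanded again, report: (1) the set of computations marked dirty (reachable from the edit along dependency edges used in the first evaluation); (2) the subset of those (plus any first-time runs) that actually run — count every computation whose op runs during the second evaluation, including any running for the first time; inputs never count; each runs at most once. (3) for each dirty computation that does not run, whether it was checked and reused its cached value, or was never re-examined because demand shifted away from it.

Initial pass — values computed on the first demand:
  v4 = sub(8, 5) = 3
  v10 = max2(3, 5) = 5
  v11 = neg(5) = -5
  v12 = sub(3, 5) = -2
  v13 = absv(-2) = 2
  v14 = min2(-5, -2) = -5
  v20 = add(-2, -5) = -7
  v22 = max2(-7, 2) = 2
  v23 = absv(2) = 2
  v24 = add(2, 2) = 4

Second demand — change propagation:
  v4: re-runs because in3 8->7; new result 2.
  v10: re-runs because v4 3->2; new result 5 (unchanged).
  v11: re-examined; everything it read last time is the same (v10 unchanged) — cache -5 kept, no run.
  v12: re-runs because v4 3->2; new result -3.
  v13: re-runs because v12 -2->-3; new result 3.
  v14: re-runs because v12 -2->-3; new result -5 (unchanged).
  v20: re-runs because v12 -2->-3; new result -8.
  v22: re-runs because v20 -7->-8; v13 2->3; new result 3.
  v23: re-runs because v22 2->3; new result 3.
  v24: re-runs because v23 2->3; v22 2->3; new result 6.

The important point: at v11 every value read last time is unchanged, so the dirty flag clears without a run.

Dirty set: v4, v10, v11, v12, v13, v14, v20, v22, v23, v24.
Run set: v4, v10, v12, v13, v14, v20, v22, v23, v24 (9 run).
Re-examined without running (cache reused): v11.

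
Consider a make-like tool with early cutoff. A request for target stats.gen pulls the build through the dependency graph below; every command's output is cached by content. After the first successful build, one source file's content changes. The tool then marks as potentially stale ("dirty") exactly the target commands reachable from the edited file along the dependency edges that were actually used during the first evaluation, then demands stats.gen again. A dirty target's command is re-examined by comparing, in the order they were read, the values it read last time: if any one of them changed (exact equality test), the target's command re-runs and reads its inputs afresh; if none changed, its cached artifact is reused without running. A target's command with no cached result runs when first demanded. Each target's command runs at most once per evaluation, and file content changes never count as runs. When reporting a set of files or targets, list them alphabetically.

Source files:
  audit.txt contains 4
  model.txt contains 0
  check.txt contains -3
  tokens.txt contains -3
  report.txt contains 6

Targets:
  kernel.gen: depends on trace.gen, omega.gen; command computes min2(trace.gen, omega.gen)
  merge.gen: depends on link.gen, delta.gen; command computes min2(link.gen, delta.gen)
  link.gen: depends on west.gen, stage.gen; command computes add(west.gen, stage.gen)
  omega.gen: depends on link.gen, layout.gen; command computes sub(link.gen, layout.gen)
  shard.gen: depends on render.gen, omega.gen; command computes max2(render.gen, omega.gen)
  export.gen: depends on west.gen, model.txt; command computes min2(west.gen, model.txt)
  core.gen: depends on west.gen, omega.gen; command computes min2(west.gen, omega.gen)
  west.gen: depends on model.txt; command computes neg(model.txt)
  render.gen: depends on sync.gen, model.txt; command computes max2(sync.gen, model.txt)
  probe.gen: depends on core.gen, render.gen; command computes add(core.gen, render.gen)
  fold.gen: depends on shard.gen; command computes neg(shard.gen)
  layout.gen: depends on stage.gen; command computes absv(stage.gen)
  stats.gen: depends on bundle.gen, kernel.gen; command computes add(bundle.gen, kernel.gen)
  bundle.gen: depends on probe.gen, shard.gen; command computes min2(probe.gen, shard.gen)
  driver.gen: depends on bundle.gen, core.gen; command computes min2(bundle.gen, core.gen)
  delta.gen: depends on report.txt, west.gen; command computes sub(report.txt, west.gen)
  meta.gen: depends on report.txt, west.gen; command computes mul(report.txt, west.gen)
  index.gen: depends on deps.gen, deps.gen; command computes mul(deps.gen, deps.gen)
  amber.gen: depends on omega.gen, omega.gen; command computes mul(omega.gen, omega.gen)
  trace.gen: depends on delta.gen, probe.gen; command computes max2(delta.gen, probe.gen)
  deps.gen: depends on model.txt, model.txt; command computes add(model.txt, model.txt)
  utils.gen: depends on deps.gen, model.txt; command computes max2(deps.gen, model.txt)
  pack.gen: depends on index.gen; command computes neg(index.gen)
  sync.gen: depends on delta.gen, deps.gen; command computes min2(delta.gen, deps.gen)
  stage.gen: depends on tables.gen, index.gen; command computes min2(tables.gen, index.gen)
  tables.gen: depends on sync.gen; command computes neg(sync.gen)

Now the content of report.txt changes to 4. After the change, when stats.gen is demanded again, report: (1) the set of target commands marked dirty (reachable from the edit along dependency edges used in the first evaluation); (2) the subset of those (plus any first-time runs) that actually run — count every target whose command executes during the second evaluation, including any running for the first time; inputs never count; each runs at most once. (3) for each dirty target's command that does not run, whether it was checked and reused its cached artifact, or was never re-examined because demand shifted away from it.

The edit dirties: bundle.gen, core.gen, delta.gen, kernel.gen, layout.gen, link.gen, omega.gen, probe.gen, render.gen, shard.gen, stage.gen, stats.gen, sync.gen, tables.gen, trace.gen.
4 target commands run: delta.gen, kernel.gen, sync.gen, trace.gen.
Cache hits after checking: bundle.gen, core.gen, layout.gen, link.gen, omega.gen, probe.gen, render.gen, shard.gen, stage.gen, stats.gen, tables.gen.
Note where the cutoff bites: tables.gen is checked, finds nothing changed, and keeps its cache.

First demand of the output computes:
  deps.gen = add(0, 0) = 0
  index.gen = mul(0, 0) = 0
  west.gen = neg(0) = 0
  delta.gen = sub(6, 0) = 6
  sync.gen = min2(6, 0) = 0
  render.gen = max2(0, 0) = 0
  tables.gen = neg(0) = 0
  stage.gen = min2(0, 0) = 0
  layout.gen = absv(0) = 0
  link.gen = add(0, 0) = 0
  omega.gen = sub(0, 0) = 0
  core.gen = min2(0, 0) = 0
  probe.gen = add(0, 0) = 0
  shard.gen = max2(0, 0) = 0
  bundle.gen = min2(0, 0) = 0
  trace.gen = max2(6, 0) = 6
  kernel.gen = min2(6, 0) = 0
  stats.gen = add(0, 0) = 0

After the edit, cleaning proceeds:
  delta.gen: a read changed (report.txt 6->4) — executes, giving 4.
  sync.gen: a read changed (delta.gen 6->4) — executes, giving 0 — identical to its old value.
  render.gen: dirty, but its reads are unchanged (sync.gen unchanged, model.txt unchanged); cached 0 stands.
  tables.gen: dirty, but its reads are unchanged (sync.gen unchanged); cached 0 stands.
  stage.gen: dirty, but its reads are unchanged (tables.gen unchanged, index.gen unchanged); cached 0 stands.
  layout.gen: dirty, but its reads are unchanged (stage.gen unchanged); cached 0 stands.
  link.gen: dirty, but its reads are unchanged (west.gen unchanged, stage.gen unchanged); cached 0 stands.
  omega.gen: dirty, but its reads are unchanged (link.gen unchanged, layout.gen unchanged); cached 0 stands.
  core.gen: dirty, but its reads are unchanged (west.gen unchanged, omega.gen unchanged); cached 0 stands.
  probe.gen: dirty, but its reads are unchanged (core.gen unchanged, render.gen unchanged); cached 0 stands.
  shard.gen: dirty, but its reads are unchanged (render.gen unchanged, omega.gen unchanged); cached 0 stands.
  bundle.gen: dirty, but its reads are unchanged (probe.gen unchanged, shard.gen unchanged); cached 0 stands.
  trace.gen: a read changed (delta.gen 6->4) — executes, giving 4.
  kernel.gen: a read changed (trace.gen 6->4) — executes, giving 0 — identical to its old value.
  stats.gen: dirty, but its reads are unchanged (bundle.gen unchanged, kernel.gen unchanged); cached 0 stands.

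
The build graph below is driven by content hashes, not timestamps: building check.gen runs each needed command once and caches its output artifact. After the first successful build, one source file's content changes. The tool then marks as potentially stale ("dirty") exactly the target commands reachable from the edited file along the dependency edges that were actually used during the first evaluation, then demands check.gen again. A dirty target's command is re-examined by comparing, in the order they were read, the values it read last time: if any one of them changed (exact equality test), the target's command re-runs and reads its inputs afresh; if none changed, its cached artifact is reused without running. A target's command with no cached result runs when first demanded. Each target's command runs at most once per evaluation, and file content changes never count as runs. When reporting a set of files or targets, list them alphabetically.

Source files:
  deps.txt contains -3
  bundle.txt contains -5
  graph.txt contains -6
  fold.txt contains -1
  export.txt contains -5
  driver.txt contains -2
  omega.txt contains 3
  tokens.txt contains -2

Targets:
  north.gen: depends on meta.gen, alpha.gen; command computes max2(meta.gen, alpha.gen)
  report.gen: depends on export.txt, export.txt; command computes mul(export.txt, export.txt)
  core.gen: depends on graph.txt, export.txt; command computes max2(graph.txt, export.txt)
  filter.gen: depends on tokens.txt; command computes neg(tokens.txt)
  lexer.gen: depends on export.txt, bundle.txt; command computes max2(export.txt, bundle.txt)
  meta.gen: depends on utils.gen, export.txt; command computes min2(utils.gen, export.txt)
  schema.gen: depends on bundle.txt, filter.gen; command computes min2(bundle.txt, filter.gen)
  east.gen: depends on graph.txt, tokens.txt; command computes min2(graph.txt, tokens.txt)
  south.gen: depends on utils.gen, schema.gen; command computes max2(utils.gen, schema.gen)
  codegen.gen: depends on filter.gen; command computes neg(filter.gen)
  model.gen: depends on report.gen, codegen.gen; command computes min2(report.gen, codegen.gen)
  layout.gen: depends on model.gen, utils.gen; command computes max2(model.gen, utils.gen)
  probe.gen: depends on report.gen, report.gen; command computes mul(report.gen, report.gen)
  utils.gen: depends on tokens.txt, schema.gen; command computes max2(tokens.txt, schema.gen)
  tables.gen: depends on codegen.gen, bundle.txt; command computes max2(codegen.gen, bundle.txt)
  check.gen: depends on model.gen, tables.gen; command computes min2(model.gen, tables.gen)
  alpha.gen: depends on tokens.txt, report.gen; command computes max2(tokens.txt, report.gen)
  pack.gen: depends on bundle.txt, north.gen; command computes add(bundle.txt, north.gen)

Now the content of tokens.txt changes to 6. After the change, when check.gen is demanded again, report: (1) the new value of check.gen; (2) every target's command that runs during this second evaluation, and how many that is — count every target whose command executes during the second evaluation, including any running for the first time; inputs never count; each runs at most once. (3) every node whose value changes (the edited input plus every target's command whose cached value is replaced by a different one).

check.gen now evaluates to 6.
Run set: check.gen, codegen.gen, filter.gen, model.gen, tables.gen (5 run).
Changed values: check.gen, codegen.gen, filter.gen, model.gen, tables.gen, tokens.txt.

Initial pass — values computed on the first demand:
  filter.gen = neg(-2) = 2
  codegen.gen = neg(2) = -2
  report.gen = mul(-5, -5) = 25
  model.gen = min2(25, -2) = -2
  tables.gen = max2(-2, -5) = -2
  check.gen = min2(-2, -2) = -2

Second demand — change propagation:
  filter.gen: re-runs because tokens.txt -2->6; new result -6.
  codegen.gen: re-runs because filter.gen 2->-6; new result 6.
  model.gen: re-runs because codegen.gen -2->6; new result 6.
  tables.gen: re-runs because codegen.gen -2->6; new result 6.
  check.gen: re-runs because model.gen -2->6; tables.gen -2->6; new result 6.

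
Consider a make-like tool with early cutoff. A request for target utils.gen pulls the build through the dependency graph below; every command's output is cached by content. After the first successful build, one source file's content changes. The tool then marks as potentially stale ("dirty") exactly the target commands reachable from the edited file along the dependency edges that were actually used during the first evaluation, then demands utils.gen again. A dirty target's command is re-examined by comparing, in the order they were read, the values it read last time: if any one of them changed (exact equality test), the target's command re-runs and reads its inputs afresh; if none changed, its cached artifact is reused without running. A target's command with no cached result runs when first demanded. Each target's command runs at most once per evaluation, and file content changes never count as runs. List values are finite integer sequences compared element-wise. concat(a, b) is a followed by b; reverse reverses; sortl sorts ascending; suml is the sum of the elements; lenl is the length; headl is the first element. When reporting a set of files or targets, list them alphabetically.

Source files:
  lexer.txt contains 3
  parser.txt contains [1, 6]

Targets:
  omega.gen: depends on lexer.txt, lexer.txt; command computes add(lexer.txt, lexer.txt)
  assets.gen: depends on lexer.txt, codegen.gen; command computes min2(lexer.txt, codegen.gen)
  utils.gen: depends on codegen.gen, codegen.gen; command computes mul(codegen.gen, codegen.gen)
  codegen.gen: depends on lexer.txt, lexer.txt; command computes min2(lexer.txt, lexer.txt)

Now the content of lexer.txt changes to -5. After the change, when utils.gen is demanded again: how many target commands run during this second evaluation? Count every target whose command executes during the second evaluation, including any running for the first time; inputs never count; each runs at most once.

2 target commands run: codegen.gen, utils.gen.

First demand of the output computes:
  codegen.gen = min2(3, 3) = 3
  utils.gen = mul(3, 3) = 9

After the edit, cleaning proceeds:
  codegen.gen: a read changed (lexer.txt 3->-5; lexer.txt 3->-5) — executes, giving -5.
  utils.gen: a read changed (codegen.gen 3->-5; codegen.gen 3->-5) — executes, giving 25.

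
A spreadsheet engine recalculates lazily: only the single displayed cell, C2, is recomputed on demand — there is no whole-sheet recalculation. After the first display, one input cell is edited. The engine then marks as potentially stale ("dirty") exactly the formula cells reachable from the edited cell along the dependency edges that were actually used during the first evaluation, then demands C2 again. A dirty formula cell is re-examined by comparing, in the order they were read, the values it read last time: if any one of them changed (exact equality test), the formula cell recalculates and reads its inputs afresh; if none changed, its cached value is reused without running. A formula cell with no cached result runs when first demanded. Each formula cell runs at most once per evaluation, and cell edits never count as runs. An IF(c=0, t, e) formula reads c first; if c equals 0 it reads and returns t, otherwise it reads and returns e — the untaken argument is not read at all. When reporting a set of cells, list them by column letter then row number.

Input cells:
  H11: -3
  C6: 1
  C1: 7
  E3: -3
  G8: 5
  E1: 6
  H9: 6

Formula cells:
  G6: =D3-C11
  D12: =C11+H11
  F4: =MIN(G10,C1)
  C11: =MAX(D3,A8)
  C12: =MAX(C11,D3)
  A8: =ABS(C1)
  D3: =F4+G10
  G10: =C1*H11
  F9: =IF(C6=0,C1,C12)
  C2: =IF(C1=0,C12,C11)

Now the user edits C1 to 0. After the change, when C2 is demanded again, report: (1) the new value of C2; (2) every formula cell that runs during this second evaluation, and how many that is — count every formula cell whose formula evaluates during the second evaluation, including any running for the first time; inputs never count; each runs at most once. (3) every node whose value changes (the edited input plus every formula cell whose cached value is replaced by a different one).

New value of C2: 0.
Formula cells that run: A8, C2, C11, C12, D3, F4, G10 — 7 in total.
Values that change: A8, C1, C2, C11, D3, F4, G10.
Key observation: a condition flipped, so demand reaches new nodes — C12 runs for the first time.

First evaluation (everything demanded from the output):
  A8 = ABS(7) = 7
  G10 = 7 * -3 = -21
  F4 = MIN(-21, 7) = -21
  D3 = -21 + -21 = -42
  C11 = MAX(-42, 7) = 7
  C2 = IF(C1=0: C1=7 -> else branch C11) = 7

Propagation after the edit:
  A8: runs — C1 7->0; result 0.
  G10: runs — C1 7->0; result 0.
  F4: runs — G10 -21->0; C1 7->0; result 0.
  D3: runs — F4 -21->0; G10 -21->0; result 0.
  C11: runs — D3 -42->0; A8 7->0; result 0.
  C12: demanded for the first time — runs, produces 0.
  C2: runs — C1 7->0; C11 7->0; result 0.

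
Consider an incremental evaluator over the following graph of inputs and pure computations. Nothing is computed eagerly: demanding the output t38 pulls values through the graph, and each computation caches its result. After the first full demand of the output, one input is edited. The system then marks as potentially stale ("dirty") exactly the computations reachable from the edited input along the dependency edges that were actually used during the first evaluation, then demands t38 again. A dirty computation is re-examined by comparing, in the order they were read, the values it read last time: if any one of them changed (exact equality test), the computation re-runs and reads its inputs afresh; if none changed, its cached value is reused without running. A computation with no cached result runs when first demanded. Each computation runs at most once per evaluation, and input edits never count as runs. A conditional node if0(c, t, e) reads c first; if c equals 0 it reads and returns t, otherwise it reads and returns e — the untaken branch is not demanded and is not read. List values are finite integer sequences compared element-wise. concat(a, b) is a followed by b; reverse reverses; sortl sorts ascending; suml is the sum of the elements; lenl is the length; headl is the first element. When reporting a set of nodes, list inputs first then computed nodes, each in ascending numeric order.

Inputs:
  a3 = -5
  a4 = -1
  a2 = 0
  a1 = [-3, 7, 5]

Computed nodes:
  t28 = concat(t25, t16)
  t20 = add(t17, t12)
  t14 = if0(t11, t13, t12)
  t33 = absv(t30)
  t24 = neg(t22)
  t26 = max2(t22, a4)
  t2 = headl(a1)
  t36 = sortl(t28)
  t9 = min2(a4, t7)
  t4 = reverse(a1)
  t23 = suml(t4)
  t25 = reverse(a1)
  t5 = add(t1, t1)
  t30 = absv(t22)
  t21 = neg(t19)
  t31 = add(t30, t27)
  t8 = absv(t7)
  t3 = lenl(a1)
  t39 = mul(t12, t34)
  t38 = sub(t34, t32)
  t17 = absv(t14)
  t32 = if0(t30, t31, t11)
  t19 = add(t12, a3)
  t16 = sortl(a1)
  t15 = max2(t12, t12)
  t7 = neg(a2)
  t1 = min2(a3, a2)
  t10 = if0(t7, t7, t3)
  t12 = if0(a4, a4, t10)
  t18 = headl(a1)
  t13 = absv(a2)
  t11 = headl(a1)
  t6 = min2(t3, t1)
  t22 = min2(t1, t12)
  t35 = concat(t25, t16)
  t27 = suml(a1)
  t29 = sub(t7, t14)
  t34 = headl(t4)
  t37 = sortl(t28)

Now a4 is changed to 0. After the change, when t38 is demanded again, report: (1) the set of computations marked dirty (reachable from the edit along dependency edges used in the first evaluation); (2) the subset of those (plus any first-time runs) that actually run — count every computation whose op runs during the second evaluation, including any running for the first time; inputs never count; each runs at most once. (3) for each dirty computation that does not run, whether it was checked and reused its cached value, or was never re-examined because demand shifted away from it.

Initial pass — values computed on the first demand:
  t1 = min2(-5, 0) = -5
  t4 = reverse([-3, 7, 5]) = [5, 7, -3]
  t7 = neg(0) = 0
  t10 = if0(t7=0 -> then branch t7) = 0
  t11 = headl([-3, 7, 5]) = -3
  t12 = if0(a4=-1 -> else branch t10) = 0
  t22 = min2(-5, 0) = -5
  t30 = absv(-5) = 5
  t32 = if0(t30=5 -> else branch t11) = -3
  t34 = headl([5, 7, -3]) = 5
  t38 = sub(5, -3) = 8

Second demand — change propagation:
  t12: re-runs because a4 -1->0; new result 0 (unchanged).
  t22: re-examined; everything it read last time is the same (t1 unchanged, t12 unchanged) — cache -5 kept, no run.
  t30: re-examined; everything it read last time is the same (t22 unchanged) — cache 5 kept, no run.
  t32: re-examined; everything it read last time is the same (t30 unchanged, t11 unchanged) — cache -3 kept, no run.
  t38: re-examined; everything it read last time is the same (t34 unchanged, t32 unchanged) — cache 8 kept, no run.

The important point: t12 recomputes to an identical value, and the output ends up unchanged.

Dirty set: t12, t22, t30, t32, t38.
Run set: t12 (1 run).
Re-examined without running (cache reused): t22, t30, t32, t38.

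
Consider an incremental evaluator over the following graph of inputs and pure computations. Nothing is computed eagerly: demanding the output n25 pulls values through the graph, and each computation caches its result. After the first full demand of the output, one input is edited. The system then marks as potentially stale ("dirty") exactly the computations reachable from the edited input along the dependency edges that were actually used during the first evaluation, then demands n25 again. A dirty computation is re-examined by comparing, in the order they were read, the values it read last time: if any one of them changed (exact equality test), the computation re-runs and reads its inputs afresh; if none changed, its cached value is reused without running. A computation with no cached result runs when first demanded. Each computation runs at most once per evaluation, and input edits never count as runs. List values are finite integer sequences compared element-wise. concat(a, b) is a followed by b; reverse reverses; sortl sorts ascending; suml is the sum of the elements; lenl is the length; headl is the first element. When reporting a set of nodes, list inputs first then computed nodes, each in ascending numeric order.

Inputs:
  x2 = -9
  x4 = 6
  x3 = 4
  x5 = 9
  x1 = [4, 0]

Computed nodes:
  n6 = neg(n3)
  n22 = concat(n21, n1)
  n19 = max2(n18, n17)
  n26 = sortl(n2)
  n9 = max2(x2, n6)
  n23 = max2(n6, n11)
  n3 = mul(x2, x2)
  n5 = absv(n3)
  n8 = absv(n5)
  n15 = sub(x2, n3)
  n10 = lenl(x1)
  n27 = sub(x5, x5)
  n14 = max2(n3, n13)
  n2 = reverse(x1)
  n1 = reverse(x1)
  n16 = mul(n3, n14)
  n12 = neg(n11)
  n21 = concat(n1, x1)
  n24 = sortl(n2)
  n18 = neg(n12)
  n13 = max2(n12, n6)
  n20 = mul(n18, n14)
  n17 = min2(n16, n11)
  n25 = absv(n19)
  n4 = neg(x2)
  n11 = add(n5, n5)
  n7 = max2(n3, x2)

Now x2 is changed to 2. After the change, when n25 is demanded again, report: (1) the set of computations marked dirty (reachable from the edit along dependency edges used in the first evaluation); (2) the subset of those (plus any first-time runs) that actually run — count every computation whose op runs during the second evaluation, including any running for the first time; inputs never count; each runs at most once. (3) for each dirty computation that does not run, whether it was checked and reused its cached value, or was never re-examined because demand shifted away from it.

Initial pass — values computed on the first demand:
  n3 = mul(-9, -9) = 81
  n5 = absv(81) = 81
  n6 = neg(81) = -81
  n11 = add(81, 81) = 162
  n12 = neg(162) = -162
  n13 = max2(-162, -81) = -81
  n14 = max2(81, -81) = 81
  n16 = mul(81, 81) = 6561
  n17 = min2(6561, 162) = 162
  n18 = neg(-162) = 162
  n19 = max2(162, 162) = 162
  n25 = absv(162) = 162

Second demand — change propagation:
  n3: re-runs because x2 -9->2; x2 -9->2; new result 4.
  n5: re-runs because n3 81->4; new result 4.
  n6: re-runs because n3 81->4; new result -4.
  n11: re-runs because n5 81->4; n5 81->4; new result 8.
  n12: re-runs because n11 162->8; new result -8.
  n13: re-runs because n12 -162->-8; n6 -81->-4; new result -4.
  n14: re-runs because n3 81->4; n13 -81->-4; new result 4.
  n16: re-runs because n3 81->4; n14 81->4; new result 16.
  n17: re-runs because n16 6561->16; n11 162->8; new result 8.
  n18: re-runs because n12 -162->-8; new result 8.
  n19: re-runs because n18 162->8; n17 162->8; new result 8.
  n25: re-runs because n19 162->8; new result 8.

Dirty set: n3, n5, n6, n11, n12, n13, n14, n16, n17, n18, n19, n25.
Run set: n3, n5, n6, n11, n12, n13, n14, n16, n17, n18, n19, n25 (12 run).
All dirty computations ended up running.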